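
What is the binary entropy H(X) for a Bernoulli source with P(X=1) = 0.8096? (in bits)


H = -p*log2(p) - (1-p)*log2(1-p). -0.8096*log2(0.8096) = 0.246700; -0.1904*log2(0.1904) = 0.455607. H = 0.246700 + 0.455607 = 0.7023

0.7023 bits


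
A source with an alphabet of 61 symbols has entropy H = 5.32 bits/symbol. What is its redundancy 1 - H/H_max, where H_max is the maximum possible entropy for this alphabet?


H_max = log2(K) = log2(61) = 5.9307 bits/symbol. Redundancy = 1 - H/H_max = 1 - 5.32/5.9307 = 1 - 0.897 = 0.103

0.103


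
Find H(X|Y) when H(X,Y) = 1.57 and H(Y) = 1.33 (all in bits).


H(X|Y) = H(X,Y) - H(Y) = 1.57 - 1.33 = 0.24

0.24 bits


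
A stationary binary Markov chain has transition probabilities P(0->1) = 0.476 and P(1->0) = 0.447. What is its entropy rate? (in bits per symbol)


Stationary distribution: pi_0 = p10/(p01+p10) = 0.4843, pi_1 = 0.5157. Entropy rate H' = pi_0*H(p01) + pi_1*H(p10) = 0.4843*0.9983 + 0.5157*0.9919 = 0.995

0.995 bits/symbol


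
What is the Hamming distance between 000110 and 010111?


Count differing positions: . ^ . . . ^ = 2 differences

2


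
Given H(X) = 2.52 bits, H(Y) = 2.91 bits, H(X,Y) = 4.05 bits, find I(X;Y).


I(X;Y) = H(X) + H(Y) - H(X,Y) = 2.52 + 2.91 - 4.05 = 1.38

1.38 bits


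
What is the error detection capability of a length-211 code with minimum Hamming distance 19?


Detection capability = d_min - 1 = 19 - 1 = 18

18 errors


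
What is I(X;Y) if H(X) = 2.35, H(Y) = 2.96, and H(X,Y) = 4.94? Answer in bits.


I(X;Y) = H(X) + H(Y) - H(X,Y) = 2.35 + 2.96 - 4.94 = 0.37

0.37 bits


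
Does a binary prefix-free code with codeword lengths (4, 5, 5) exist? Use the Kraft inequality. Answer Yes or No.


Kraft sum = sum(2^(-l_i)) = 0.125, need <= 1. Result: satisfied (a binary prefix-free code with these lengths exists)

Yes


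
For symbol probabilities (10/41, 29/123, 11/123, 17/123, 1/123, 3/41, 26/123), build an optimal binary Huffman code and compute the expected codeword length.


Huffman construction (repeatedly merge the two least-probable nodes; each merge adds 1 bit to every symbol beneath it): 1/123 + 3/41 = 10/123; 10/123 + 11/123 = 7/41; 17/123 + 7/41 = 38/123; 26/123 + 29/123 = 55/123; 10/41 + 38/123 = 68/123; 55/123 + 68/123 = 1. Resulting codeword lengths (in the order the probabilities were given): (2, 2, 4, 3, 5, 5, 2). L_avg = sum(p_i * l_i) = 10/41*2 + 29/123*2 + 11/123*4 + 17/123*3 + 1/123*5 + 3/41*5 + 26/123*2 = 105/41 = 2.561

2.561 bits


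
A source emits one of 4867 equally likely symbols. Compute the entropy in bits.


H = log2(n) = log2(4867) = 12.2488

12.2488 bits


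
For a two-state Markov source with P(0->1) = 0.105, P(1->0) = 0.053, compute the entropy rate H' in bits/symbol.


Stationary distribution: pi_0 = p10/(p01+p10) = 0.3354, pi_1 = 0.6646. Entropy rate H' = pi_0*H(p01) + pi_1*H(p10) = 0.3354*0.4846 + 0.6646*0.299 = 0.3613

0.3613 bits/symbol


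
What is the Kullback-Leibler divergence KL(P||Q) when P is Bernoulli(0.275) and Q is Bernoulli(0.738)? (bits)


KL = p*log2(p/q) + (1-p)*log2((1-p)/(1-q)) = 0.275*log2(0.275/0.738) + 0.725*log2(0.725/0.262) = 0.6729

0.6729 bits


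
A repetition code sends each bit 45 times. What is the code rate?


Rate = k/n = 1/45

1/45


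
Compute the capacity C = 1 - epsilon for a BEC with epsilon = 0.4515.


C = 1 - epsilon = 1 - 0.4515 = 0.5485

0.5485 bits


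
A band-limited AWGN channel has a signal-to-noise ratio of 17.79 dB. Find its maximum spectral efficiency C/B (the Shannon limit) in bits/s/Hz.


SNR_linear = 10^(17.79/10) = 60.1174; C/B = log2(1 + SNR_linear) = log2(1 + 60.1174) = 5.9335

5.9335 bits/s/Hz


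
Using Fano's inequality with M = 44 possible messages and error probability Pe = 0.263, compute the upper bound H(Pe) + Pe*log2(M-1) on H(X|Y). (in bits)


H(Pe) = -Pe*log2(Pe) - (1-Pe)*log2(1-Pe) = -0.263*log2(0.263) - 0.737*log2(0.737) = 0.506766 + 0.324474 = 0.8312. Pe*log2(M-1) = 0.263*log2(43) = 1.427108. Bound = H(Pe) + Pe*log2(M-1) = 0.506766 + 0.324474 + 1.427108 = 2.2583

2.2583 bits


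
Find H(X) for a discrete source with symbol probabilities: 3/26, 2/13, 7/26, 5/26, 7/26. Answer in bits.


H = -sum(p_i * log2(p_i)). Terms: -(3/26)*log2(3/26) = 0.359478; -(2/13)*log2(2/13) = 0.415452; -(7/26)*log2(7/26) = 0.509677; -(5/26)*log2(5/26) = 0.457406; -(7/26)*log2(7/26) = 0.509677. H = 0.359478 + 0.415452 + 0.509677 + 0.457406 + 0.509677 = 2.2517

2.2517 bits


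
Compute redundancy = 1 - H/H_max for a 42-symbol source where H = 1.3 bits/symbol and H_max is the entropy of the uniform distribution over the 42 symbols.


H_max = log2(K) = log2(42) = 5.3923 bits/symbol. Redundancy = 1 - H/H_max = 1 - 1.3/5.3923 = 1 - 0.2411 = 0.7589

0.7589


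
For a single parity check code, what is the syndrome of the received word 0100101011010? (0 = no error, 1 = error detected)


Syndrome = XOR of all bits = 0 XOR 1 XOR 0 XOR 0 XOR 1 XOR 0 XOR 1 XOR 0 XOR 1 XOR 1 XOR 0 XOR 1 XOR 0 = 0

0


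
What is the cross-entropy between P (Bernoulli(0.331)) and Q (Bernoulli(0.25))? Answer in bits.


H(P,Q) = -p*log2(q) - (1-p)*log2(1-q). -0.331*log2(0.25) = 0.662000; -0.669*log2(0.75) = 0.277660. H(P,Q) = 0.662000 + 0.277660 = 0.9397

0.9397 bits


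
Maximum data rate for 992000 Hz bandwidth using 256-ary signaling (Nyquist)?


Rate = 2 * B * log2(M) = 2 * 992000 * 8.0 = 15872000.0

15872000.0 bps


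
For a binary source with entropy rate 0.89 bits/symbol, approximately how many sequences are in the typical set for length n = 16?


log2|A_typical| = nH = 16 * 0.89 = 14.24, so |A_typical| ~ 2^14.24 = 1.935e+04

1.935e+04


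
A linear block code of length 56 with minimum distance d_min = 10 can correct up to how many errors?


Correction capability = floor((d-1)/2) = floor((10-1)/2) = 4

4 errors


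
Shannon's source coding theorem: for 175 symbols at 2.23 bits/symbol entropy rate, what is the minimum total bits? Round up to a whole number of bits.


Minimum bits >= n * H = 175 * 2.23 = 390.25, rounded up to a whole number of bits = 391

391 bits


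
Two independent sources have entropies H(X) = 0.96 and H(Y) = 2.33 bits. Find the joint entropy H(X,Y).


For independent variables, H(X,Y) = H(X) + H(Y) = 0.96 + 2.33 = 3.29

3.29 bits


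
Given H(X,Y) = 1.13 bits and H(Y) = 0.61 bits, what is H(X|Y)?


H(X|Y) = H(X,Y) - H(Y) = 1.13 - 0.61 = 0.52

0.52 bits


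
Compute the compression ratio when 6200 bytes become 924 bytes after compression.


Ratio = original / compressed = 6200 / 924 = 6.71

6.71


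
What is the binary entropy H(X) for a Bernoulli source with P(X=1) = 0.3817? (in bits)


H = -p*log2(p) - (1-p)*log2(1-p). -0.3817*log2(0.3817) = 0.530368; -0.6183*log2(0.6183) = 0.428866. H = 0.530368 + 0.428866 = 0.9592

0.9592 bits


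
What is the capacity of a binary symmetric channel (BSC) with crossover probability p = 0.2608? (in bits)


H(p) = -p*log2(p) - (1-p)*log2(1-p) = -0.2608*log2(0.2608) - 0.7392*log2(0.7392) = 0.505687 + 0.322264 = 0.828. C = 1 - H(p) = 1 - 0.828 = 0.172

0.172 bits


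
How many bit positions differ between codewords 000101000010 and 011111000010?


Count differing positions: . ^ ^ . ^ . . . . . . . = 3 differences

3


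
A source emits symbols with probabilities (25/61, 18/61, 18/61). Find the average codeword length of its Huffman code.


Huffman construction (repeatedly merge the two least-probable nodes; each merge adds 1 bit to every symbol beneath it): 18/61 + 18/61 = 36/61; 25/61 + 36/61 = 1. Resulting codeword lengths (in the order the probabilities were given): (1, 2, 2). L_avg = sum(p_i * l_i) = 25/61*1 + 18/61*2 + 18/61*2 = 97/61 = 1.5902

1.5902 bits


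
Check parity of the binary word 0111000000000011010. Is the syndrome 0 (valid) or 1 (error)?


Syndrome = XOR of all bits = 0 XOR 1 XOR 1 XOR 1 XOR 0 XOR 0 XOR 0 XOR 0 XOR 0 XOR 0 XOR 0 XOR 0 XOR 0 XOR 0 XOR 1 XOR 1 XOR 0 XOR 1 XOR 0 = 0

0


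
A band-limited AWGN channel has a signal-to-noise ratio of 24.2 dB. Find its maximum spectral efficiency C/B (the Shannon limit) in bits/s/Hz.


SNR_linear = 10^(24.2/10) = 263.0268; C/B = log2(1 + SNR_linear) = log2(1 + 263.0268) = 8.0445

8.0445 bits/s/Hz


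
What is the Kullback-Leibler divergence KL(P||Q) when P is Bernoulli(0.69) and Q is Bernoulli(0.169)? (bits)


KL = p*log2(p/q) + (1-p)*log2((1-p)/(1-q)) = 0.69*log2(0.69/0.169) + 0.31*log2(0.31/0.831) = 0.9594

0.9594 bits


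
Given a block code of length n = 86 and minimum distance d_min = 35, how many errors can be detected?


Detection capability = d_min - 1 = 35 - 1 = 34

34 errors


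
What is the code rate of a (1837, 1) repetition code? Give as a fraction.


Rate = k/n = 1/1837

1/1837


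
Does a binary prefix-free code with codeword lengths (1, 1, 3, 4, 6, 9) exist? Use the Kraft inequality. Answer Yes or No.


Kraft sum = sum(2^(-l_i)) = 1.2051, need <= 1. Result: violated (a binary prefix-free code with these lengths cannot exist)

No


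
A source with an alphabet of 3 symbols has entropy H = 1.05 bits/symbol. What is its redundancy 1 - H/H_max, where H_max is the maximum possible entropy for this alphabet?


H_max = log2(K) = log2(3) = 1.585 bits/symbol. Redundancy = 1 - H/H_max = 1 - 1.05/1.585 = 1 - 0.6625 = 0.3375

0.3375


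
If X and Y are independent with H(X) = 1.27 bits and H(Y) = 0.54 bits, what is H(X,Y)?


For independent variables, H(X,Y) = H(X) + H(Y) = 1.27 + 0.54 = 1.81

1.81 bits


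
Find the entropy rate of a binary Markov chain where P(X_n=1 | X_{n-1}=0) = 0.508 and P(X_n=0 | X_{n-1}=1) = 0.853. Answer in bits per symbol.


Stationary distribution: pi_0 = p10/(p01+p10) = 0.6267, pi_1 = 0.3733. Entropy rate H' = pi_0*H(p01) + pi_1*H(p10) = 0.6267*0.9998 + 0.3733*0.6023 = 0.8514

0.8514 bits/symbol


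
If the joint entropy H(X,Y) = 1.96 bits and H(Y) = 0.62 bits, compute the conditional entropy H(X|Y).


H(X|Y) = H(X,Y) - H(Y) = 1.96 - 0.62 = 1.34

1.34 bits


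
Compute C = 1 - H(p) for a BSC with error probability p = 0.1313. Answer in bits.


H(p) = -p*log2(p) - (1-p)*log2(1-p) = -0.1313*log2(0.1313) - 0.8687*log2(0.8687) = 0.384586 + 0.176407 = 0.561. C = 1 - H(p) = 1 - 0.561 = 0.439

0.439 bits


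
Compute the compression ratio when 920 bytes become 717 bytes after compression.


Ratio = original / compressed = 920 / 717 = 1.2831

1.2831


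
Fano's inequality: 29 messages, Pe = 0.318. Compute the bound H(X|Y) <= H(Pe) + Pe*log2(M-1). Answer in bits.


H(Pe) = -Pe*log2(Pe) - (1-Pe)*log2(1-Pe) = -0.318*log2(0.318) - 0.682*log2(0.682) = 0.525623 + 0.376571 = 0.9022. Pe*log2(M-1) = 0.318*log2(28) = 1.528739. Bound = H(Pe) + Pe*log2(M-1) = 0.525623 + 0.376571 + 1.528739 = 2.4309

2.4309 bits


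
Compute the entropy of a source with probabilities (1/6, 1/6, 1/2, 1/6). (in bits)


H = -sum(p_i * log2(p_i)). Terms: -(1/6)*log2(1/6) = 0.430827; -(1/6)*log2(1/6) = 0.430827; -(1/2)*log2(1/2) = 0.500000; -(1/6)*log2(1/6) = 0.430827. H = 0.430827 + 0.430827 + 0.500000 + 0.430827 = 1.7925

1.7925 bits


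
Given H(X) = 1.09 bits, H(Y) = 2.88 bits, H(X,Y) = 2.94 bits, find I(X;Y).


I(X;Y) = H(X) + H(Y) - H(X,Y) = 1.09 + 2.88 - 2.94 = 1.03

1.03 bits


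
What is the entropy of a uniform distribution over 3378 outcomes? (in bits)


H = log2(n) = log2(3378) = 11.722

11.722 bits


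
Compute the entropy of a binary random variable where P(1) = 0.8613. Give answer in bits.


H = -p*log2(p) - (1-p)*log2(1-p). -0.8613*log2(0.8613) = 0.185535; -0.1387*log2(0.1387) = 0.395289. H = 0.185535 + 0.395289 = 0.5808

0.5808 bits


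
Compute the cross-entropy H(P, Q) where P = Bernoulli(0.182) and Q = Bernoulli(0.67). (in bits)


H(P,Q) = -p*log2(q) - (1-p)*log2(1-q). -0.182*log2(0.67) = 0.105154; -0.818*log2(0.33) = 1.308360. H(P,Q) = 0.105154 + 1.308360 = 1.4135

1.4135 bits


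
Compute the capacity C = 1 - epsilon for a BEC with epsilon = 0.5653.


C = 1 - epsilon = 1 - 0.5653 = 0.4347

0.4347 bits


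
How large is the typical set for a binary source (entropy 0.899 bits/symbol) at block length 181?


log2|A_typical| = nH = 181 * 0.899 = 162.719, so |A_typical| ~ 2^162.719 = 9.623e+48

9.623e+48


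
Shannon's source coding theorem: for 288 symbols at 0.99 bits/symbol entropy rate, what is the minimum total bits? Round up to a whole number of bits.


Minimum bits >= n * H = 288 * 0.99 = 285.12, rounded up to a whole number of bits = 286

286 bits


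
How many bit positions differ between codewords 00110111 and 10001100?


Count differing positions: ^ . ^ ^ ^ . ^ ^ = 6 differences

6


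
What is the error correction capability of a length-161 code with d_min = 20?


Correction capability = floor((d-1)/2) = floor((20-1)/2) = 9

9 errors


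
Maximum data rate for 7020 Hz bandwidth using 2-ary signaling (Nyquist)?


Rate = 2 * B * log2(M) = 2 * 7020 * 1.0 = 14040.0

14040.0 bps


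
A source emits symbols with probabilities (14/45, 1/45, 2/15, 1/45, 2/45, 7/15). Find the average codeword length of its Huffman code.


Huffman construction (repeatedly merge the two least-probable nodes; each merge adds 1 bit to every symbol beneath it): 1/45 + 1/45 = 2/45; 2/45 + 2/45 = 4/45; 4/45 + 2/15 = 2/9; 2/9 + 14/45 = 8/15; 7/15 + 8/15 = 1. Resulting codeword lengths (in the order the probabilities were given): (2, 5, 3, 5, 4, 1). L_avg = sum(p_i * l_i) = 14/45*2 + 1/45*5 + 2/15*3 + 1/45*5 + 2/45*4 + 7/15*1 = 17/9 = 1.8889

1.8889 bits


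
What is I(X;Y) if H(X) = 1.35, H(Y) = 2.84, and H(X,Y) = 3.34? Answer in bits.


I(X;Y) = H(X) + H(Y) - H(X,Y) = 1.35 + 2.84 - 3.34 = 0.85

0.85 bits


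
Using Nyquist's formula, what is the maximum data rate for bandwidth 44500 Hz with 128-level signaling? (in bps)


Rate = 2 * B * log2(M) = 2 * 44500 * 7.0 = 623000.0

623000.0 bps


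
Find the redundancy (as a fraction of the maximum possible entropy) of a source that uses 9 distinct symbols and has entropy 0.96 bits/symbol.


H_max = log2(K) = log2(9) = 3.1699 bits/symbol. Redundancy = 1 - H/H_max = 1 - 0.96/3.1699 = 1 - 0.3028 = 0.6972

0.6972


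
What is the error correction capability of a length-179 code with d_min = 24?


Correction capability = floor((d-1)/2) = floor((24-1)/2) = 11

11 errors


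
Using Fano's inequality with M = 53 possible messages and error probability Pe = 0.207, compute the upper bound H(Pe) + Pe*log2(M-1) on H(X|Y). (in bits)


H(Pe) = -Pe*log2(Pe) - (1-Pe)*log2(1-Pe) = -0.207*log2(0.207) - 0.793*log2(0.793) = 0.470366 + 0.265344 = 0.7357. Pe*log2(M-1) = 0.207*log2(52) = 1.179991. Bound = H(Pe) + Pe*log2(M-1) = 0.470366 + 0.265344 + 1.179991 = 1.9157

1.9157 bits


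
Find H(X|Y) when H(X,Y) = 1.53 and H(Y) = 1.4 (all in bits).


H(X|Y) = H(X,Y) - H(Y) = 1.53 - 1.4 = 0.13

0.13 bits


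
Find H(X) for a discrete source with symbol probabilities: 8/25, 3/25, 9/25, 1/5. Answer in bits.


H = -sum(p_i * log2(p_i)). Terms: -(8/25)*log2(8/25) = 0.526034; -(3/25)*log2(3/25) = 0.367067; -(9/25)*log2(9/25) = 0.530615; -(1/5)*log2(1/5) = 0.464386. H = 0.526034 + 0.367067 + 0.530615 + 0.464386 = 1.8881

1.8881 bits


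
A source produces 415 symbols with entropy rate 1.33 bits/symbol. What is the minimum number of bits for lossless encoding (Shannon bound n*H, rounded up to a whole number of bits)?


Minimum bits >= n * H = 415 * 1.33 = 551.95, rounded up to a whole number of bits = 552

552 bits


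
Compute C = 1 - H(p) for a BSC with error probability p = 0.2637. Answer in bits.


H(p) = -p*log2(p) - (1-p)*log2(1-p) = -0.2637*log2(0.2637) - 0.7363*log2(0.7363) = 0.507103 + 0.325175 = 0.8323. C = 1 - H(p) = 1 - 0.8323 = 0.1677

0.1677 bits


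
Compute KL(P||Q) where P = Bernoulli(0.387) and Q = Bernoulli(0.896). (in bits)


KL = p*log2(p/q) + (1-p)*log2((1-p)/(1-q)) = 0.387*log2(0.387/0.896) + 0.613*log2(0.613/0.104) = 1.1001

1.1001 bits


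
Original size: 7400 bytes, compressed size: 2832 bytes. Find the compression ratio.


Ratio = original / compressed = 7400 / 2832 = 2.613

2.613


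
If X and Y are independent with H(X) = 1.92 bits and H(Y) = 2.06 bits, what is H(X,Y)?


For independent variables, H(X,Y) = H(X) + H(Y) = 1.92 + 2.06 = 3.98

3.98 bits


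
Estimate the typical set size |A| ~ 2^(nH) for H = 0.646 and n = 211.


log2|A_typical| = nH = 211 * 0.646 = 136.306, so |A_typical| ~ 2^136.306 = 1.077e+41

1.077e+41


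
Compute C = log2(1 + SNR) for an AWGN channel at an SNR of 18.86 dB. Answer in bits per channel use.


SNR_linear = 10^(18.86/10) = 76.913; C = log2(1 + SNR_linear) = log2(1 + 76.913) = 6.2838

6.2838 bits/channel use


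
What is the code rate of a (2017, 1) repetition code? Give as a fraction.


Rate = k/n = 1/2017

1/2017


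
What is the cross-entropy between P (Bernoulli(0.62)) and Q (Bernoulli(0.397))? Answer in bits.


H(P,Q) = -p*log2(q) - (1-p)*log2(1-q). -0.62*log2(0.397) = 0.826329; -0.38*log2(0.603) = 0.277313. H(P,Q) = 0.826329 + 0.277313 = 1.1036

1.1036 bits


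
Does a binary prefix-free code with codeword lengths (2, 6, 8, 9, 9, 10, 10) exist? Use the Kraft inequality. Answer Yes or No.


Kraft sum = sum(2^(-l_i)) = 0.2754, need <= 1. Result: satisfied (a binary prefix-free code with these lengths exists)

Yes


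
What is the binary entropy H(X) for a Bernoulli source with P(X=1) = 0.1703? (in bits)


H = -p*log2(p) - (1-p)*log2(1-p). -0.1703*log2(0.1703) = 0.434921; -0.8297*log2(0.8297) = 0.223470. H = 0.434921 + 0.223470 = 0.6584

0.6584 bits


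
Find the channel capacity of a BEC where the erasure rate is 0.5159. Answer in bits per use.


C = 1 - epsilon = 1 - 0.5159 = 0.4841

0.4841 bits


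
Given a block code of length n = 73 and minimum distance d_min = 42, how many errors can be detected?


Detection capability = d_min - 1 = 42 - 1 = 41

41 errors


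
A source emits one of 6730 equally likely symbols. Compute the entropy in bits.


H = log2(n) = log2(6730) = 12.7164

12.7164 bits


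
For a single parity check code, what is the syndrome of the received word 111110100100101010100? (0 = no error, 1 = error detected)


Syndrome = XOR of all bits = 1 XOR 1 XOR 1 XOR 1 XOR 1 XOR 0 XOR 1 XOR 0 XOR 0 XOR 1 XOR 0 XOR 0 XOR 1 XOR 0 XOR 1 XOR 0 XOR 1 XOR 0 XOR 1 XOR 0 XOR 0 = 1

1


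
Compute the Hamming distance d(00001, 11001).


Count differing positions: ^ ^ . . . = 2 differences

2


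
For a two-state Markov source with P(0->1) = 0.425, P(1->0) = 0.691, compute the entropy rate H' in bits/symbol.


Stationary distribution: pi_0 = p10/(p01+p10) = 0.6192, pi_1 = 0.3808. Entropy rate H' = pi_0*H(p01) + pi_1*H(p10) = 0.6192*0.9837 + 0.3808*0.892 = 0.9488

0.9488 bits/symbol


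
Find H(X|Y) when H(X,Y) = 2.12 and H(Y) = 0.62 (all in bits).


H(X|Y) = H(X,Y) - H(Y) = 2.12 - 0.62 = 1.5

1.5 bits


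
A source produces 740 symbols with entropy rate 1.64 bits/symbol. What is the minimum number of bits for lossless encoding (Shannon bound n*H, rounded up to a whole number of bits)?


Minimum bits >= n * H = 740 * 1.64 = 1213.6, rounded up to a whole number of bits = 1214

1214 bits


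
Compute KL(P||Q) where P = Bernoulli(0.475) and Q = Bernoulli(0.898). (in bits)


KL = p*log2(p/q) + (1-p)*log2((1-p)/(1-q)) = 0.475*log2(0.475/0.898) + 0.525*log2(0.525/0.102) = 0.8045

0.8045 bits


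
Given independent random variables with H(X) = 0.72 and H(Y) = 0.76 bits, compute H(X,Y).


For independent variables, H(X,Y) = H(X) + H(Y) = 0.72 + 0.76 = 1.48

1.48 bits


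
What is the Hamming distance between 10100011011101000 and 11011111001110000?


Count differing positions: . ^ ^ ^ ^ ^ . . . ^ . . ^ ^ . . . = 8 differences

8


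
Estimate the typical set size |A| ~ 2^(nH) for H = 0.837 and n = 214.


log2|A_typical| = nH = 214 * 0.837 = 179.118, so |A_typical| ~ 2^179.118 = 8.316e+53

8.316e+53


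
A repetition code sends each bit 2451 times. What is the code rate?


Rate = k/n = 1/2451

1/2451


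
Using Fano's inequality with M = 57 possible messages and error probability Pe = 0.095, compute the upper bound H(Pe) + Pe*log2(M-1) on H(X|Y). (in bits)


H(Pe) = -Pe*log2(Pe) - (1-Pe)*log2(1-Pe) = -0.095*log2(0.095) - 0.905*log2(0.905) = 0.322613 + 0.130329 = 0.4529. Pe*log2(M-1) = 0.095*log2(56) = 0.551699. Bound = H(Pe) + Pe*log2(M-1) = 0.322613 + 0.130329 + 0.551699 = 1.0046

1.0046 bits


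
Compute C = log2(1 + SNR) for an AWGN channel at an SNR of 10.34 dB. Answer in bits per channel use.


SNR_linear = 10^(10.34/10) = 10.8143; C = log2(1 + SNR_linear) = log2(1 + 10.8143) = 3.5625

3.5625 bits/channel use


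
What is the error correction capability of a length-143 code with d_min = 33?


Correction capability = floor((d-1)/2) = floor((33-1)/2) = 16

16 errors


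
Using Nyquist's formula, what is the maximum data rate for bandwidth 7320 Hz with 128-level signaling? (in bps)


Rate = 2 * B * log2(M) = 2 * 7320 * 7.0 = 102480.0

102480.0 bps


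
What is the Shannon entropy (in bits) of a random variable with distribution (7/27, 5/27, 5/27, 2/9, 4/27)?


H = -sum(p_i * log2(p_i)). Terms: -(7/27)*log2(7/27) = 0.504916; -(5/27)*log2(5/27) = 0.450548; -(5/27)*log2(5/27) = 0.450548; -(2/9)*log2(2/9) = 0.482206; -(4/27)*log2(4/27) = 0.408131. H = 0.504916 + 0.450548 + 0.450548 + 0.482206 + 0.408131 = 2.2963

2.2963 bits


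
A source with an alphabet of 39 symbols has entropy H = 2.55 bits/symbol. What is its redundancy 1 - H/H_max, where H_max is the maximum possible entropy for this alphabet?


H_max = log2(K) = log2(39) = 5.2854 bits/symbol. Redundancy = 1 - H/H_max = 1 - 2.55/5.2854 = 1 - 0.4825 = 0.5175

0.5175


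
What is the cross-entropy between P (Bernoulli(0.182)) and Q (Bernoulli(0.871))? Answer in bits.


H(P,Q) = -p*log2(q) - (1-p)*log2(1-q). -0.182*log2(0.871) = 0.036264; -0.818*log2(0.129) = 2.416828. H(P,Q) = 0.036264 + 2.416828 = 2.4531

2.4531 bits


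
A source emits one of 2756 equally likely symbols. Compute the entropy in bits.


H = log2(n) = log2(2756) = 11.4284

11.4284 bits


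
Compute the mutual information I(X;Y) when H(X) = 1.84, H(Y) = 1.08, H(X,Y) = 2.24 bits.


I(X;Y) = H(X) + H(Y) - H(X,Y) = 1.84 + 1.08 - 2.24 = 0.68

0.68 bits


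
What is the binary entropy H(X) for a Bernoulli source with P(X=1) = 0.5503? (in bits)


H = -p*log2(p) - (1-p)*log2(1-p). -0.5503*log2(0.5503) = 0.474199; -0.4497*log2(0.4497) = 0.518488. H = 0.474199 + 0.518488 = 0.9927

0.9927 bits


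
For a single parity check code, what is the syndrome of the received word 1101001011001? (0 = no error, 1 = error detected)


Syndrome = XOR of all bits = 1 XOR 1 XOR 0 XOR 1 XOR 0 XOR 0 XOR 1 XOR 0 XOR 1 XOR 1 XOR 0 XOR 0 XOR 1 = 1

1


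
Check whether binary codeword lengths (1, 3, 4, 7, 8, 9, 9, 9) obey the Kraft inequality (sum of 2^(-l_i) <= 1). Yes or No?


Kraft sum = sum(2^(-l_i)) = 0.7051, need <= 1. Result: satisfied (a binary prefix-free code with these lengths exists)

Yes


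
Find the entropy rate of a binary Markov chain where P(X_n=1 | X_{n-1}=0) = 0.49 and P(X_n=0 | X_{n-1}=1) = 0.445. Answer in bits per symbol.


Stationary distribution: pi_0 = p10/(p01+p10) = 0.4759, pi_1 = 0.5241. Entropy rate H' = pi_0*H(p01) + pi_1*H(p10) = 0.4759*0.9997 + 0.5241*0.9913 = 0.9953

0.9953 bits/symbol


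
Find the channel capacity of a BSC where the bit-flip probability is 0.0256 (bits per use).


H(p) = -p*log2(p) - (1-p)*log2(1-p) = -0.0256*log2(0.0256) - 0.9744*log2(0.9744) = 0.135365 + 0.036456 = 0.1718. C = 1 - H(p) = 1 - 0.1718 = 0.8282

0.8282 bits


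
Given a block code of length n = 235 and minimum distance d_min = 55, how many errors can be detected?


Detection capability = d_min - 1 = 55 - 1 = 54

54 errors


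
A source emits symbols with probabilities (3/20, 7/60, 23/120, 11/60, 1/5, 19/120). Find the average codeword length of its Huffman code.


Huffman construction (repeatedly merge the two least-probable nodes; each merge adds 1 bit to every symbol beneath it): 7/60 + 3/20 = 4/15; 19/120 + 11/60 = 41/120; 23/120 + 1/5 = 47/120; 4/15 + 41/120 = 73/120; 47/120 + 73/120 = 1. Resulting codeword lengths (in the order the probabilities were given): (3, 3, 2, 3, 2, 3). L_avg = sum(p_i * l_i) = 3/20*3 + 7/60*3 + 23/120*2 + 11/60*3 + 1/5*2 + 19/120*3 = 313/120 = 2.6083

2.6083 bits


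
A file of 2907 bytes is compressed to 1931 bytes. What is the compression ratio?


Ratio = original / compressed = 2907 / 1931 = 1.5054

1.5054


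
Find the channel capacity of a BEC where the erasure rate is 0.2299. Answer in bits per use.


C = 1 - epsilon = 1 - 0.2299 = 0.7701

0.7701 bits


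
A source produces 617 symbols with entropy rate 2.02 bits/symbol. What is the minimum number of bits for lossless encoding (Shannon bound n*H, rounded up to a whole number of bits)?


Minimum bits >= n * H = 617 * 2.02 = 1246.34, rounded up to a whole number of bits = 1247

1247 bits


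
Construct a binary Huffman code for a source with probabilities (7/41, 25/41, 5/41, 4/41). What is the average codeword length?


Huffman construction (repeatedly merge the two least-probable nodes; each merge adds 1 bit to every symbol beneath it): 4/41 + 5/41 = 9/41; 7/41 + 9/41 = 16/41; 16/41 + 25/41 = 1. Resulting codeword lengths (in the order the probabilities were given): (2, 1, 3, 3). L_avg = sum(p_i * l_i) = 7/41*2 + 25/41*1 + 5/41*3 + 4/41*3 = 66/41 = 1.6098

1.6098 bits


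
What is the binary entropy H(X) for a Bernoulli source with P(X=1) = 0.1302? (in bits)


H = -p*log2(p) - (1-p)*log2(1-p). -0.1302*log2(0.1302) = 0.382944; -0.8698*log2(0.8698) = 0.175042. H = 0.382944 + 0.175042 = 0.558

0.558 bits


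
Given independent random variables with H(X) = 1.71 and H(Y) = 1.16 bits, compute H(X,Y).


For independent variables, H(X,Y) = H(X) + H(Y) = 1.71 + 1.16 = 2.87

2.87 bits


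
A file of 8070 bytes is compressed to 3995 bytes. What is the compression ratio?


Ratio = original / compressed = 8070 / 3995 = 2.02

2.02


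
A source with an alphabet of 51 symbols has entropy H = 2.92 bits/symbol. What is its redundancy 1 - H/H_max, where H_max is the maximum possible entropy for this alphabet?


H_max = log2(K) = log2(51) = 5.6724 bits/symbol. Redundancy = 1 - H/H_max = 1 - 2.92/5.6724 = 1 - 0.5148 = 0.4852

0.4852


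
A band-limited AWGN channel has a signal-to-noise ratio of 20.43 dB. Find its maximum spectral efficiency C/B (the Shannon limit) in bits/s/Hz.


SNR_linear = 10^(20.43/10) = 110.4079; C/B = log2(1 + SNR_linear) = log2(1 + 110.4079) = 6.7997

6.7997 bits/s/Hz


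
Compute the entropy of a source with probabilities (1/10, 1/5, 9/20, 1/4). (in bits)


H = -sum(p_i * log2(p_i)). Terms: -(1/10)*log2(1/10) = 0.332193; -(1/5)*log2(1/5) = 0.464386; -(9/20)*log2(9/20) = 0.518401; -(1/4)*log2(1/4) = 0.500000. H = 0.332193 + 0.464386 + 0.518401 + 0.500000 = 1.815

1.815 bits


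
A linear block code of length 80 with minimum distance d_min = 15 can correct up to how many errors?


Correction capability = floor((d-1)/2) = floor((15-1)/2) = 7

7 errors


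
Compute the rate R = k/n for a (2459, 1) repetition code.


Rate = k/n = 1/2459

1/2459


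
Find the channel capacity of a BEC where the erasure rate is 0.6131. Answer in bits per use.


C = 1 - epsilon = 1 - 0.6131 = 0.3869

0.3869 bits


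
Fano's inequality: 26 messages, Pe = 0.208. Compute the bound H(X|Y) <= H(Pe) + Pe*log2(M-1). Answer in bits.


H(Pe) = -Pe*log2(Pe) - (1-Pe)*log2(1-Pe) = -0.208*log2(0.208) - 0.792*log2(0.792) = 0.471192 + 0.266451 = 0.7376. Pe*log2(M-1) = 0.208*log2(25) = 0.965922. Bound = H(Pe) + Pe*log2(M-1) = 0.471192 + 0.266451 + 0.965922 = 1.7036

1.7036 bits


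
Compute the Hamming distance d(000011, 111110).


Count differing positions: ^ ^ ^ ^ . ^ = 5 differences

5


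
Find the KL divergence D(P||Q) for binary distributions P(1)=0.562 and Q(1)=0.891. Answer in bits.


KL = p*log2(p/q) + (1-p)*log2((1-p)/(1-q)) = 0.562*log2(0.562/0.891) + 0.438*log2(0.438/0.109) = 0.5052

0.5052 bits


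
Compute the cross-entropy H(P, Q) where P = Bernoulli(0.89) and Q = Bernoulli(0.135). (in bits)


H(P,Q) = -p*log2(q) - (1-p)*log2(1-q). -0.89*log2(0.135) = 2.571182; -0.11*log2(0.865) = 0.023015. H(P,Q) = 2.571182 + 0.023015 = 2.5942

2.5942 bits


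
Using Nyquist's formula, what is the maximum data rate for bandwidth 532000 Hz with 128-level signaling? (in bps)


Rate = 2 * B * log2(M) = 2 * 532000 * 7.0 = 7448000.0

7448000.0 bps


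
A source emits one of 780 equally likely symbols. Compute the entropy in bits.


H = log2(n) = log2(780) = 9.6073

9.6073 bits


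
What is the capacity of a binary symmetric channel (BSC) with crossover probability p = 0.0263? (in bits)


H(p) = -p*log2(p) - (1-p)*log2(1-p) = -0.0263*log2(0.0263) - 0.9737*log2(0.9737) = 0.138043 + 0.037439 = 0.1755. C = 1 - H(p) = 1 - 0.1755 = 0.8245

0.8245 bits


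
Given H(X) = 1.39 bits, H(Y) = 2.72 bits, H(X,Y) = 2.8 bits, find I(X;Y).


I(X;Y) = H(X) + H(Y) - H(X,Y) = 1.39 + 2.72 - 2.8 = 1.31

1.31 bits


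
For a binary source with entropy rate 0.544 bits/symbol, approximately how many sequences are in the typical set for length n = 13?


log2|A_typical| = nH = 13 * 0.544 = 7.072, so |A_typical| ~ 2^7.072 = 1.346e+02

1.346e+02


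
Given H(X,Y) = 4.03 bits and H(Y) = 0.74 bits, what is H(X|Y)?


H(X|Y) = H(X,Y) - H(Y) = 4.03 - 0.74 = 3.29

3.29 bits


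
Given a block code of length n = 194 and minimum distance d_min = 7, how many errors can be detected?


Detection capability = d_min - 1 = 7 - 1 = 6

6 errors


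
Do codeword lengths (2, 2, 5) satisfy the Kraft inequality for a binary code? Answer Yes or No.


Kraft sum = sum(2^(-l_i)) = 0.5312, need <= 1. Result: satisfied (a binary prefix-free code with these lengths exists)

Yes


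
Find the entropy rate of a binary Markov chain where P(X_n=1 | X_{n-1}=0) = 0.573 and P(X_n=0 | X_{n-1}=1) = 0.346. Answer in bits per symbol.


Stationary distribution: pi_0 = p10/(p01+p10) = 0.3765, pi_1 = 0.6235. Entropy rate H' = pi_0*H(p01) + pi_1*H(p10) = 0.3765*0.9846 + 0.6235*0.9304 = 0.9508

0.9508 bits/symbol


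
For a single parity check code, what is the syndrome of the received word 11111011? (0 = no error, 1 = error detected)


Syndrome = XOR of all bits = 1 XOR 1 XOR 1 XOR 1 XOR 1 XOR 0 XOR 1 XOR 1 = 1

1


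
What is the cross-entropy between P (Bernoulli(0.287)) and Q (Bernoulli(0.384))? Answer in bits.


H(P,Q) = -p*log2(q) - (1-p)*log2(1-q). -0.287*log2(0.384) = 0.396296; -0.713*log2(0.616) = 0.498385. H(P,Q) = 0.396296 + 0.498385 = 0.8947

0.8947 bits


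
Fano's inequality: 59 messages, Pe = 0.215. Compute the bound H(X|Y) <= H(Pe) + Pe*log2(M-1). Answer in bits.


H(Pe) = -Pe*log2(Pe) - (1-Pe)*log2(1-Pe) = -0.215*log2(0.215) - 0.785*log2(0.785) = 0.476782 + 0.274150 = 0.7509. Pe*log2(M-1) = 0.215*log2(58) = 1.259466. Bound = H(Pe) + Pe*log2(M-1) = 0.476782 + 0.274150 + 1.259466 = 2.0104

2.0104 bits


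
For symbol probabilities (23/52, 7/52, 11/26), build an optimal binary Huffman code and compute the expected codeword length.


Huffman construction (repeatedly merge the two least-probable nodes; each merge adds 1 bit to every symbol beneath it): 7/52 + 11/26 = 29/52; 23/52 + 29/52 = 1. Resulting codeword lengths (in the order the probabilities were given): (1, 2, 2). L_avg = sum(p_i * l_i) = 23/52*1 + 7/52*2 + 11/26*2 = 81/52 = 1.5577

1.5577 bits


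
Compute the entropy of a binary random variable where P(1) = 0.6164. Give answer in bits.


H = -p*log2(p) - (1-p)*log2(1-p). -0.6164*log2(0.6164) = 0.430285; -0.3836*log2(0.3836) = 0.530260. H = 0.430285 + 0.530260 = 0.9605

0.9605 bits


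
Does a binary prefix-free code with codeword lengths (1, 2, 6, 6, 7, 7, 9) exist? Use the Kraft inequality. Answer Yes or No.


Kraft sum = sum(2^(-l_i)) = 0.7988, need <= 1. Result: satisfied (a binary prefix-free code with these lengths exists)

Yes


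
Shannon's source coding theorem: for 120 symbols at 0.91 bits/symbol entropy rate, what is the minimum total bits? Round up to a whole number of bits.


Minimum bits >= n * H = 120 * 0.91 = 109.2, rounded up to a whole number of bits = 110

110 bits


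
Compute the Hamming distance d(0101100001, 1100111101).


Count differing positions: ^ . . ^ . ^ ^ ^ . . = 5 differences

5


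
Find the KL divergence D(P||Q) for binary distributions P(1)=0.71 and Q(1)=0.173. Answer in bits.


KL = p*log2(p/q) + (1-p)*log2((1-p)/(1-q)) = 0.71*log2(0.71/0.173) + 0.29*log2(0.29/0.827) = 1.0079

1.0079 bits


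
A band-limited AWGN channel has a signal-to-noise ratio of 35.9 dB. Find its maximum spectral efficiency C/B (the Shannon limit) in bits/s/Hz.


SNR_linear = 10^(35.9/10) = 3890.4514; C/B = log2(1 + SNR_linear) = log2(1 + 3890.4514) = 11.9261

11.9261 bits/s/Hz


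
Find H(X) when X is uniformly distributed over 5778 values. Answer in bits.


H = log2(n) = log2(5778) = 12.4964

12.4964 bits


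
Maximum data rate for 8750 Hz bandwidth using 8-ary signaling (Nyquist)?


Rate = 2 * B * log2(M) = 2 * 8750 * 3.0 = 52500.0

52500.0 bps


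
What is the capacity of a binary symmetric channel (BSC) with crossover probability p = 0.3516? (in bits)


H(p) = -p*log2(p) - (1-p)*log2(1-p) = -0.3516*log2(0.3516) - 0.6484*log2(0.6484) = 0.530210 + 0.405279 = 0.9355. C = 1 - H(p) = 1 - 0.9355 = 0.0645

0.0645 bits


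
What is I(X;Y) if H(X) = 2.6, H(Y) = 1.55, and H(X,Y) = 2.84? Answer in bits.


I(X;Y) = H(X) + H(Y) - H(X,Y) = 2.6 + 1.55 - 2.84 = 1.31

1.31 bits


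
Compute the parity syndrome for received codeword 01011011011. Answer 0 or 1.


Syndrome = XOR of all bits = 0 XOR 1 XOR 0 XOR 1 XOR 1 XOR 0 XOR 1 XOR 1 XOR 0 XOR 1 XOR 1 = 1

1


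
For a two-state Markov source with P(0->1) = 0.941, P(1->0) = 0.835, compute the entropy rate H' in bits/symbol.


Stationary distribution: pi_0 = p10/(p01+p10) = 0.4702, pi_1 = 0.5298. Entropy rate H' = pi_0*H(p01) + pi_1*H(p10) = 0.4702*0.3235 + 0.5298*0.6461 = 0.4944

0.4944 bits/symbol


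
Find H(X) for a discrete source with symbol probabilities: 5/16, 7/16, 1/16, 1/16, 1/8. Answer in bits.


H = -sum(p_i * log2(p_i)). Terms: -(5/16)*log2(5/16) = 0.524397; -(7/16)*log2(7/16) = 0.521782; -(1/16)*log2(1/16) = 0.250000; -(1/16)*log2(1/16) = 0.250000; -(1/8)*log2(1/8) = 0.375000. H = 0.524397 + 0.521782 + 0.250000 + 0.250000 + 0.375000 = 1.9212

1.9212 bits


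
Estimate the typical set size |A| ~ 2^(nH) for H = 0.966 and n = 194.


log2|A_typical| = nH = 194 * 0.966 = 187.404, so |A_typical| ~ 2^187.404 = 2.596e+56

2.596e+56


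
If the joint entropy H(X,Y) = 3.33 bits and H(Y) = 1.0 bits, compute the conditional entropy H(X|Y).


H(X|Y) = H(X,Y) - H(Y) = 3.33 - 1.0 = 2.33

2.33 bits


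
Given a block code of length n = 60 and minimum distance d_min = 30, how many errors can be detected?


Detection capability = d_min - 1 = 30 - 1 = 29

29 errors


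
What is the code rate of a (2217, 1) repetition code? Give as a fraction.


Rate = k/n = 1/2217

1/2217


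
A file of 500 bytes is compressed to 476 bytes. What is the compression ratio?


Ratio = original / compressed = 500 / 476 = 1.0504

1.0504


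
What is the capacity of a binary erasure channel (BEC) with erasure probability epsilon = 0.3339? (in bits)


C = 1 - epsilon = 1 - 0.3339 = 0.6661

0.6661 bits


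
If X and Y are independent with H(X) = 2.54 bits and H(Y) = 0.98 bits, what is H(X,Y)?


For independent variables, H(X,Y) = H(X) + H(Y) = 2.54 + 0.98 = 3.52

3.52 bits


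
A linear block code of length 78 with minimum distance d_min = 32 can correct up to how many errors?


Correction capability = floor((d-1)/2) = floor((32-1)/2) = 15

15 errors


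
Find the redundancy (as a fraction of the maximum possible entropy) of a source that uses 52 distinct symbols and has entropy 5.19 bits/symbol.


H_max = log2(K) = log2(52) = 5.7004 bits/symbol. Redundancy = 1 - H/H_max = 1 - 5.19/5.7004 = 1 - 0.9105 = 0.0895

0.0895


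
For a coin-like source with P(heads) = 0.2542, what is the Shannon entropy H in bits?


H = -p*log2(p) - (1-p)*log2(1-p). -0.2542*log2(0.2542) = 0.502290; -0.7458*log2(0.7458) = 0.315577. H = 0.502290 + 0.315577 = 0.8179

0.8179 bits


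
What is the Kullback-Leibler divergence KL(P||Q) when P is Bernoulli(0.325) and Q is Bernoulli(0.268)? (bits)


KL = p*log2(p/q) + (1-p)*log2((1-p)/(1-q)) = 0.325*log2(0.325/0.268) + 0.675*log2(0.675/0.732) = 0.0115

0.0115 bits


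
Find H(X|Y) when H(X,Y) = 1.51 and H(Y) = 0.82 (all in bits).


H(X|Y) = H(X,Y) - H(Y) = 1.51 - 0.82 = 0.69

0.69 bits


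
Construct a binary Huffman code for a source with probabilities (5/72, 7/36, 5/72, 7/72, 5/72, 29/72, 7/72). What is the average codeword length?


Huffman construction (repeatedly merge the two least-probable nodes; each merge adds 1 bit to every symbol beneath it): 5/72 + 5/72 = 5/36; 5/72 + 7/72 = 1/6; 7/72 + 5/36 = 17/72; 1/6 + 7/36 = 13/36; 17/72 + 13/36 = 43/72; 29/72 + 43/72 = 1. Resulting codeword lengths (in the order the probabilities were given): (4, 3, 4, 4, 4, 1, 3). L_avg = sum(p_i * l_i) = 5/72*4 + 7/36*3 + 5/72*4 + 7/72*4 + 5/72*4 + 29/72*1 + 7/72*3 = 5/2 = 2.5

2.5 bits


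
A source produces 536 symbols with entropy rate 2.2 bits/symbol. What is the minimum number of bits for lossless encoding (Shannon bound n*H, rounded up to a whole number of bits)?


Minimum bits >= n * H = 536 * 2.2 = 1179.2, rounded up to a whole number of bits = 1180

1180 bits


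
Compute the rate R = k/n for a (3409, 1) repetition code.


Rate = k/n = 1/3409

1/3409


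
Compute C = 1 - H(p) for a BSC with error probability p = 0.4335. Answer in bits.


H(p) = -p*log2(p) - (1-p)*log2(1-p) = -0.4335*log2(0.4335) - 0.5665*log2(0.5665) = 0.522756 + 0.464446 = 0.9872. C = 1 - H(p) = 1 - 0.9872 = 0.0128

0.0128 bits


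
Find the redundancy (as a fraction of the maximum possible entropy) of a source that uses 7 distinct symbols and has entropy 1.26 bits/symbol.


H_max = log2(K) = log2(7) = 2.8074 bits/symbol. Redundancy = 1 - H/H_max = 1 - 1.26/2.8074 = 1 - 0.4488 = 0.5512

0.5512


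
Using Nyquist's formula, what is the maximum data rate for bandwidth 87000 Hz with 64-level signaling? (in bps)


Rate = 2 * B * log2(M) = 2 * 87000 * 6.0 = 1044000.0

1044000.0 bps


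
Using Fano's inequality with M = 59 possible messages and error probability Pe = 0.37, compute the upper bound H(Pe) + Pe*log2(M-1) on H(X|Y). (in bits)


H(Pe) = -Pe*log2(Pe) - (1-Pe)*log2(1-Pe) = -0.37*log2(0.37) - 0.63*log2(0.63) = 0.530729 + 0.419943 = 0.9507. Pe*log2(M-1) = 0.37*log2(58) = 2.167453. Bound = H(Pe) + Pe*log2(M-1) = 0.530729 + 0.419943 + 2.167453 = 3.1181

3.1181 bits


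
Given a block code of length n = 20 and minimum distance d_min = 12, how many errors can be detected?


Detection capability = d_min - 1 = 12 - 1 = 11

11 errors


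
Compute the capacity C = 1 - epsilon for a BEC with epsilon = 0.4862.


C = 1 - epsilon = 1 - 0.4862 = 0.5138

0.5138 bits


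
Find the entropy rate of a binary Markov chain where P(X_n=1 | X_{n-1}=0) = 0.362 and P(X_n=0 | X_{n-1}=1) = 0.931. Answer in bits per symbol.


Stationary distribution: pi_0 = p10/(p01+p10) = 0.72, pi_1 = 0.28. Entropy rate H' = pi_0*H(p01) + pi_1*H(p10) = 0.72*0.9443 + 0.28*0.3622 = 0.7813

0.7813 bits/symbol


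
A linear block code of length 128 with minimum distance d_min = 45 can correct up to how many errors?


Correction capability = floor((d-1)/2) = floor((45-1)/2) = 22

22 errors
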